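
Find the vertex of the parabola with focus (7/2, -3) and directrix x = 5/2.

The vertex is the midpoint between the focus and the directrix along the axis of symmetry.
Axis is horizontal (directrix is vertical). Vertex x-coordinate = (7/2 + 5/2)/2 = 3; y-coordinate = -3.

(3, -3)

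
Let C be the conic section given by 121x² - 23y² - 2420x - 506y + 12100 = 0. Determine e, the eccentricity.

Group the x- and y-terms: 121(x² - 20x) -23(y² + 22y) = -12100
Complete the square in x and y: 121(x - 10)² -23(y + 11)² = -12100 + 12100 - 2783 = -2783
Dividing both sides by -2783: (y + 11)²/121 - (x - 10)²/23 = 1
Hyperbola, center (10, -11), transverse axis vertical; a² = 121, b² = 23.
c² = a² + b² = 144, so c = 12.
e = c/a = 12/11.

e = 12/11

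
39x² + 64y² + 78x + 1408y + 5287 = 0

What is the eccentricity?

Group: 39(x² + 2x) + 64(y² + 22y) = -5287
Complete the square: 39(x + 1)² + 64(y + 11)² = -5287 + 39 + 7744 = 2496
Dividing both sides by 2496: (x + 1)²/64 + (y + 11)²/39 = 1
Ellipse, center (-1, -11), major axis horizontal; a² = 64, b² = 39.
c² = a² - b² = 25, so c = 5.
e = c/a = 5/8.

e = 5/8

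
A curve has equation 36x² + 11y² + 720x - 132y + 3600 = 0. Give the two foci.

Collect terms: 36(x² + 20x) + 11(y² - 12y) = -3600
Completing the square gives 36(x + 10)² + 11(y - 6)² = -3600 + 3600 + 396 = 396.
Divide by 396: (x + 10)²/11 + (y - 6)²/36 = 1
Ellipse, center (-10, 6), major axis vertical; a² = 36, b² = 11.
c² = a² - b² = 36 - 11 = 25, so c = 5.
Foci lie on the vertical axis through the center: (h, k ± c).

(-10, 1) and (-10, 11)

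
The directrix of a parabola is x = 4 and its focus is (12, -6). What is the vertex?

The vertex is the midpoint between the focus and the directrix along the axis of symmetry.
Axis is horizontal (directrix is vertical). Vertex x-coordinate = (12 + 4)/2 = 8; y-coordinate = -6.

(8, -6)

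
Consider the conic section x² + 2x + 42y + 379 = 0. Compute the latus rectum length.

Only x is squared. Complete the square in x: (x + 1)² = -42(y + 9).
Vertex (-1, -9); 4p = -42 so p = -21/2. Opens down.
Latus rectum length = |4p| = 42.

42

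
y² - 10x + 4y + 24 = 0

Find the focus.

Only y is squared. Complete the square in y: (y + 2)² = 10(x - 2).
Vertex (2, -2); 4p = 10 so p = 5/2. Opens right.
Focus is p units from the vertex along the axis: (h + p, k).

(9/2, -2)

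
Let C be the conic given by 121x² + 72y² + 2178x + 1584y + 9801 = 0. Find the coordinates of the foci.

121(x² + 18x) + 72(y² + 22y) = -9801
121(x + 9)² + 72(y + 11)² = -9801 + 9801 + 8712 = 8712
Divide by 8712: (x + 9)²/72 + (y + 11)²/121 = 1
Ellipse, center (-9, -11), major axis vertical; a² = 121, b² = 72.
c² = a² - b² = 121 - 72 = 49, so c = 7.
Foci lie on the vertical axis through the center: (h, k ± c).

(-9, -18) and (-9, -4)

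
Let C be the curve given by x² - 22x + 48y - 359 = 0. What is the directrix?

y = 22

Only x is squared. Complete the square in x: (x - 11)² = -48(y - 10).
Vertex (11, 10); 4p = -48 so p = -12. Opens down.
Directrix is the horizontal line y = k − p = 10 − (-12) = 22.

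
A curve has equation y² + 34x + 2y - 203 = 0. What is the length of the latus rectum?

Only y is squared. Complete the square in y: (y + 1)² = -34(x - 6).
Vertex (6, -1); 4p = -34 so p = -17/2. Opens left.
Latus rectum length = |4p| = 34.

34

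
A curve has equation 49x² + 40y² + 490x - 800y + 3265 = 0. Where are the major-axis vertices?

(-5, 3) and (-5, 17)

Group the x- and y-terms: 49(x² + 10x) + 40(y² - 20y) = -3265
Complete the square in x and y: 49(x + 5)² + 40(y - 10)² = -3265 + 1225 + 4000 = 1960
Divide through by 1960 to get (x + 5)²/40 + (y - 10)²/49 = 1.
Ellipse, center (-5, 10), major axis vertical; a² = 49, b² = 40.
a = 7. Vertices at (h, k ± a).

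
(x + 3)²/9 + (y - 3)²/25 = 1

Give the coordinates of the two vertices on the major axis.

(-3, -2) and (-3, 8)

Center (-3, 3). The larger denominator 25 sits under the y-term, so the major axis is vertical; a² = 25, b² = 9.
a = 5. Vertices at (h, k ± a).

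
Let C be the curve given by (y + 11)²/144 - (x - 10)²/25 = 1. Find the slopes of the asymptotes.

12/5 and -12/5

Center (10, -11). The positive term is the y-term, so the transverse axis is vertical; a² = 144, b² = 25.
For a vertical hyperbola the asymptotes have slope ±a/b.
Here that is ±12/5.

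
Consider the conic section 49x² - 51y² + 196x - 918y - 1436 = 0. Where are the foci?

49(x² + 4x) -51(y² + 18y) = 1436
Complete the square: 49(x + 2)² -51(y + 9)² = 1436 + 196 - 4131 = -2499
Dividing both sides by -2499: (y + 9)²/49 - (x + 2)²/51 = 1
Hyperbola, center (-2, -9), transverse axis vertical; a² = 49, b² = 51.
c² = a² + b² = 49 + 51 = 100, so c = 10.
Foci lie on the vertical axis through the center: (h, k ± c).

(-2, -19) and (-2, 1)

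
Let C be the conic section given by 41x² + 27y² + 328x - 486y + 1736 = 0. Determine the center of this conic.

Group the x- and y-terms: 41(x² + 8x) + 27(y² - 18y) = -1736
Complete the square in x and y: 41(x + 4)² + 27(y - 9)² = -1736 + 656 + 2187 = 1107
Dividing both sides by 1107: (x + 4)²/27 + (y - 9)²/41 = 1
Ellipse with center (-4, 9).

(-4, 9)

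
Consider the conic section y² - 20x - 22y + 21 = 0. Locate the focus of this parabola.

Only y is squared. Complete the square in y: (y - 11)² = 20(x + 5).
Vertex (-5, 11); 4p = 20 so p = 5. Opens right.
Focus is p units from the vertex along the axis: (h + p, k).

(0, 11)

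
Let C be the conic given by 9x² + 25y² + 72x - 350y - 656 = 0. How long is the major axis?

30

Rearranging, 9(x² + 8x) + 25(y² - 14y) = 656.
Completing the square gives 9(x + 4)² + 25(y - 7)² = 656 + 144 + 1225 = 2025.
Divide by 2025: (x + 4)²/225 + (y - 7)²/81 = 1
Ellipse, center (-4, 7), major axis horizontal; a² = 225, b² = 81.
a² = 225 so a = 15; the major axis has length 2a = 30.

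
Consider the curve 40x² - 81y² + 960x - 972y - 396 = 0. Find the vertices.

Rearranging, 40(x² + 24x) -81(y² + 12y) = 396.
Completing the square gives 40(x + 12)² -81(y + 6)² = 396 + 5760 - 2916 = 3240.
Divide by 3240: (x + 12)²/81 - (y + 6)²/40 = 1
Hyperbola, center (-12, -6), transverse axis horizontal; a² = 81, b² = 40.
a = 9. Vertices at (h ± a, k).

(-21, -6) and (-3, -6)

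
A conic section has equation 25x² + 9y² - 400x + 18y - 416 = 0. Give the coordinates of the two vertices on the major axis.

(8, -16) and (8, 14)

Group the x- and y-terms: 25(x² - 16x) + 9(y² + 2y) = 416
Complete the square: 25(x - 8)² + 9(y + 1)² = 416 + 1600 + 9 = 2025
Divide through by 2025 to get (x - 8)²/81 + (y + 1)²/225 = 1.
Ellipse, center (8, -1), major axis vertical; a² = 225, b² = 81.
a = 15. Vertices at (h, k ± a).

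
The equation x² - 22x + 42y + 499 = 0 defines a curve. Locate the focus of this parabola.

(11, -39/2)

Only x is squared. Complete the square in x: (x - 11)² = -42(y + 9).
Vertex (11, -9); 4p = -42 so p = -21/2. Opens down.
Focus is p units from the vertex along the axis: (h, k + p).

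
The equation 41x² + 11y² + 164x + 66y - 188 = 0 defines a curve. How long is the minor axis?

2√11

Rearranging, 41(x² + 4x) + 11(y² + 6y) = 188.
Complete the square in x and y: 41(x + 2)² + 11(y + 3)² = 188 + 164 + 99 = 451
Divide by 451: (x + 2)²/11 + (y + 3)²/41 = 1
Ellipse, center (-2, -3), major axis vertical; a² = 41, b² = 11.
b² = 11 so b = √11; the minor axis has length 2b = 2√11.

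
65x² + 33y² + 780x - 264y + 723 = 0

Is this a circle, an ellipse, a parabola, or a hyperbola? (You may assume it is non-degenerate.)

No xy term. Coefficients of x² and y² are A = 65, C = 33.
A and C have the same sign but A ≠ C ⇒ ellipse.

ellipse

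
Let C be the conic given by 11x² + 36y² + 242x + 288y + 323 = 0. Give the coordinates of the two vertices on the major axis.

Group the x- and y-terms: 11(x² + 22x) + 36(y² + 8y) = -323
11(x + 11)² + 36(y + 4)² = -323 + 1331 + 576 = 1584
Dividing both sides by 1584: (x + 11)²/144 + (y + 4)²/44 = 1
Ellipse, center (-11, -4), major axis horizontal; a² = 144, b² = 44.
a = 12. Vertices at (h ± a, k).

(-23, -4) and (1, -4)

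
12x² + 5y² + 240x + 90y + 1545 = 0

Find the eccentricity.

12(x² + 20x) + 5(y² + 18y) = -1545
12(x + 10)² + 5(y + 9)² = -1545 + 1200 + 405 = 60
Dividing both sides by 60: (x + 10)²/5 + (y + 9)²/12 = 1
Ellipse, center (-10, -9), major axis vertical; a² = 12, b² = 5.
c² = a² - b² = 7, so c = √7.
e = c/a = √7/2√3 = √21/6.

e = √21/6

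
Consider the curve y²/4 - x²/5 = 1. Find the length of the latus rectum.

Center (0, 0). The positive term is the y-term, so the transverse axis is vertical; a² = 4, b² = 5.
Latus rectum length = 2b²/a = 2·5/2 = 5.

5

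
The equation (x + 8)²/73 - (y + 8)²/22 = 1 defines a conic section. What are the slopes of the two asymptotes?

√1606/73 and -√1606/73

Center (-8, -8). The positive term is the x-term, so the transverse axis is horizontal; a² = 73, b² = 22.
For a horizontal hyperbola the asymptotes have slope ±b/a.
Here that is ±√22/√73 = ±√1606/73.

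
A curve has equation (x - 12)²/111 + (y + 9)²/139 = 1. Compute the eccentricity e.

e = 2√973/139

Center (12, -9). The larger denominator 139 sits under the y-term, so the major axis is vertical; a² = 139, b² = 111.
c² = a² - b² = 28, so c = 2√7.
e = c/a = 2√7/√139 = 2√973/139.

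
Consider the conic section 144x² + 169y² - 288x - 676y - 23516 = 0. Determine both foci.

Group: 144(x² - 2x) + 169(y² - 4y) = 23516
144(x - 1)² + 169(y - 2)² = 23516 + 144 + 676 = 24336
Dividing both sides by 24336: (x - 1)²/169 + (y - 2)²/144 = 1
Ellipse, center (1, 2), major axis horizontal; a² = 169, b² = 144.
c² = a² - b² = 169 - 144 = 25, so c = 5.
Foci lie on the horizontal axis through the center: (h ± c, k).

(-4, 2) and (6, 2)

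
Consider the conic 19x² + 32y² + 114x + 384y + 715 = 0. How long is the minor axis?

2√19

19(x² + 6x) + 32(y² + 12y) = -715
Complete the square: 19(x + 3)² + 32(y + 6)² = -715 + 171 + 1152 = 608
Divide by 608: (x + 3)²/32 + (y + 6)²/19 = 1
Ellipse, center (-3, -6), major axis horizontal; a² = 32, b² = 19.
b² = 19 so b = √19; the minor axis has length 2b = 2√19.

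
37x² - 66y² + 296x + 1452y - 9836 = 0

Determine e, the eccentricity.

e = √6798/66

37(x² + 8x) -66(y² - 22y) = 9836
37(x + 4)² -66(y - 11)² = 9836 + 592 - 7986 = 2442
Divide through by 2442 to get (x + 4)²/66 - (y - 11)²/37 = 1.
Hyperbola, center (-4, 11), transverse axis horizontal; a² = 66, b² = 37.
c² = a² + b² = 103, so c = √103.
e = c/a = √103/√66 = √6798/66.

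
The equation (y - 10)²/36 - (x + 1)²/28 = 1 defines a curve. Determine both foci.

Center (-1, 10). The positive term is the y-term, so the transverse axis is vertical; a² = 36, b² = 28.
c² = a² + b² = 36 + 28 = 64, so c = 8.
Foci lie on the vertical axis through the center: (h, k ± c).

(-1, 2) and (-1, 18)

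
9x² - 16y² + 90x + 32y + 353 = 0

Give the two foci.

Rearranging, 9(x² + 10x) -16(y² - 2y) = -353.
Complete the square: 9(x + 5)² -16(y - 1)² = -353 + 225 - 16 = -144
Divide through by -144 to get (y - 1)²/9 - (x + 5)²/16 = 1.
Hyperbola, center (-5, 1), transverse axis vertical; a² = 9, b² = 16.
c² = a² + b² = 9 + 16 = 25, so c = 5.
Foci lie on the vertical axis through the center: (h, k ± c).

(-5, -4) and (-5, 6)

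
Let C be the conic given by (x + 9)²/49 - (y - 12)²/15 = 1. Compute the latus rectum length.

30/7

Center (-9, 12). The positive term is the x-term, so the transverse axis is horizontal; a² = 49, b² = 15.
Latus rectum length = 2b²/a = 2·15/7 = 30/7.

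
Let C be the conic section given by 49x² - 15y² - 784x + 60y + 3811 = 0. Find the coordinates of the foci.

(8, -6) and (8, 10)

Group the x- and y-terms: 49(x² - 16x) -15(y² - 4y) = -3811
Complete the square in x and y: 49(x - 8)² -15(y - 2)² = -3811 + 3136 - 60 = -735
Divide by -735: (y - 2)²/49 - (x - 8)²/15 = 1
Hyperbola, center (8, 2), transverse axis vertical; a² = 49, b² = 15.
c² = a² + b² = 49 + 15 = 64, so c = 8.
Foci lie on the vertical axis through the center: (h, k ± c).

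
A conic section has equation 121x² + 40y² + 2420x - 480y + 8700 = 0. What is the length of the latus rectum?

Group the x- and y-terms: 121(x² + 20x) + 40(y² - 12y) = -8700
Completing the square gives 121(x + 10)² + 40(y - 6)² = -8700 + 12100 + 1440 = 4840.
Dividing both sides by 4840: (x + 10)²/40 + (y - 6)²/121 = 1
Ellipse, center (-10, 6), major axis vertical; a² = 121, b² = 40.
Latus rectum length = 2b²/a = 2·40/11 = 80/11.

80/11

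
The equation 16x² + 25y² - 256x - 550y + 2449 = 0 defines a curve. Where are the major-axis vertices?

Collect terms: 16(x² - 16x) + 25(y² - 22y) = -2449
Completing the square gives 16(x - 8)² + 25(y - 11)² = -2449 + 1024 + 3025 = 1600.
Dividing both sides by 1600: (x - 8)²/100 + (y - 11)²/64 = 1
Ellipse, center (8, 11), major axis horizontal; a² = 100, b² = 64.
a = 10. Vertices at (h ± a, k).

(-2, 11) and (18, 11)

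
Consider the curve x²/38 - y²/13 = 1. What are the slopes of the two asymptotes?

√494/38 and -√494/38

Center (0, 0). The positive term is the x-term, so the transverse axis is horizontal; a² = 38, b² = 13.
For a horizontal hyperbola the asymptotes have slope ±b/a.
Here that is ±√13/√38 = ±√494/38.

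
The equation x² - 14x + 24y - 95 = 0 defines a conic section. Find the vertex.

(7, 6)

Only x is squared. Complete the square in x: (x - 7)² = -24(y - 6).
Vertex (7, 6); 4p = -24 so p = -6. Opens down.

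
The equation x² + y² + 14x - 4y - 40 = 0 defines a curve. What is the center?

(-7, 2)

Rearranging, (x² + 14x) + (y² - 4y) = 40.
(x + 7)² + (y - 2)² = 40 + 49 + 4 = 93
So (x + 7)² + (y - 2)² = 93.
Circle centered at (-7, 2) with r² = 93.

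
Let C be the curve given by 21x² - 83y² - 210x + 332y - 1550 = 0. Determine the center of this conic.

Group the x- and y-terms: 21(x² - 10x) -83(y² - 4y) = 1550
Complete the square in x and y: 21(x - 5)² -83(y - 2)² = 1550 + 525 - 332 = 1743
Dividing both sides by 1743: (x - 5)²/83 - (y - 2)²/21 = 1
Hyperbola with center (5, 2).

(5, 2)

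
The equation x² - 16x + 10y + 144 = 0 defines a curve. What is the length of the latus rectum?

Only x is squared. Complete the square in x: (x - 8)² = -10(y + 8).
Vertex (8, -8); 4p = -10 so p = -5/2. Opens down.
Latus rectum length = |4p| = 10.

10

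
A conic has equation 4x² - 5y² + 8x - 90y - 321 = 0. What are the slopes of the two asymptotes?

2√5/5 and -2√5/5

Rearranging, 4(x² + 2x) -5(y² + 18y) = 321.
4(x + 1)² -5(y + 9)² = 321 + 4 - 405 = -80
Divide through by -80 to get (y + 9)²/16 - (x + 1)²/20 = 1.
Hyperbola, center (-1, -9), transverse axis vertical; a² = 16, b² = 20.
For a vertical hyperbola the asymptotes have slope ±a/b.
Here that is ±4/2√5 = ±2√5/5.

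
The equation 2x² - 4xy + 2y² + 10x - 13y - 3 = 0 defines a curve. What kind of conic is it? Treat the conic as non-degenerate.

parabola

A = 2, B = -4, C = 2.
Discriminant B² − 4AC = (-4)² − 4·2·2 = 0.
B² − 4AC = 0 ⇒ parabola.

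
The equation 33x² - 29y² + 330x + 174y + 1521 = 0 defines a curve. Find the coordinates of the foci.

Rearranging, 33(x² + 10x) -29(y² - 6y) = -1521.
33(x + 5)² -29(y - 3)² = -1521 + 825 - 261 = -957
Divide through by -957 to get (y - 3)²/33 - (x + 5)²/29 = 1.
Hyperbola, center (-5, 3), transverse axis vertical; a² = 33, b² = 29.
c² = a² + b² = 33 + 29 = 62, so c = √62.
Foci lie on the vertical axis through the center: (h, k ± c).

(-5, 3 - √62) and (-5, 3 + √62)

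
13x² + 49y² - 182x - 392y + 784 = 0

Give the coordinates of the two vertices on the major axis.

(0, 4) and (14, 4)

Rearranging, 13(x² - 14x) + 49(y² - 8y) = -784.
Complete the square in x and y: 13(x - 7)² + 49(y - 4)² = -784 + 637 + 784 = 637
Divide through by 637 to get (x - 7)²/49 + (y - 4)²/13 = 1.
Ellipse, center (7, 4), major axis horizontal; a² = 49, b² = 13.
a = 7. Vertices at (h ± a, k).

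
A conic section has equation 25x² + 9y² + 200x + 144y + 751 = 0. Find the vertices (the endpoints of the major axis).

(-4, -13) and (-4, -3)

Rearranging, 25(x² + 8x) + 9(y² + 16y) = -751.
25(x + 4)² + 9(y + 8)² = -751 + 400 + 576 = 225
Divide through by 225 to get (x + 4)²/9 + (y + 8)²/25 = 1.
Ellipse, center (-4, -8), major axis vertical; a² = 25, b² = 9.
a = 5. Vertices at (h, k ± a).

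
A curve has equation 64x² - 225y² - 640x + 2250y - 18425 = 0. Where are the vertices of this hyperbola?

Collect terms: 64(x² - 10x) -225(y² - 10y) = 18425
64(x - 5)² -225(y - 5)² = 18425 + 1600 - 5625 = 14400
Divide through by 14400 to get (x - 5)²/225 - (y - 5)²/64 = 1.
Hyperbola, center (5, 5), transverse axis horizontal; a² = 225, b² = 64.
a = 15. Vertices at (h ± a, k).

(-10, 5) and (20, 5)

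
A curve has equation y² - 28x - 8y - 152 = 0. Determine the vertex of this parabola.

(-6, 4)

Only y is squared. Complete the square in y: (y - 4)² = 28(x + 6).
Vertex (-6, 4); 4p = 28 so p = 7. Opens right.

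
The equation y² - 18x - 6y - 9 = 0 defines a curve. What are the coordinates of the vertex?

Only y is squared. Complete the square in y: (y - 3)² = 18(x + 1).
Vertex (-1, 3); 4p = 18 so p = 9/2. Opens right.

(-1, 3)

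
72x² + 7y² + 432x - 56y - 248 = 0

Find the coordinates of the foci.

Rearranging, 72(x² + 6x) + 7(y² - 8y) = 248.
Complete the square: 72(x + 3)² + 7(y - 4)² = 248 + 648 + 112 = 1008
Dividing both sides by 1008: (x + 3)²/14 + (y - 4)²/144 = 1
Ellipse, center (-3, 4), major axis vertical; a² = 144, b² = 14.
c² = a² - b² = 144 - 14 = 130, so c = √130.
Foci lie on the vertical axis through the center: (h, k ± c).

(-3, 4 - √130) and (-3, 4 + √130)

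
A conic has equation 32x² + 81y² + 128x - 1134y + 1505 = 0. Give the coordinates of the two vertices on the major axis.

32(x² + 4x) + 81(y² - 14y) = -1505
Completing the square gives 32(x + 2)² + 81(y - 7)² = -1505 + 128 + 3969 = 2592.
Divide through by 2592 to get (x + 2)²/81 + (y - 7)²/32 = 1.
Ellipse, center (-2, 7), major axis horizontal; a² = 81, b² = 32.
a = 9. Vertices at (h ± a, k).

(-11, 7) and (7, 7)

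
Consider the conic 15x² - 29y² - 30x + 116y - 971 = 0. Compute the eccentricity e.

Collect terms: 15(x² - 2x) -29(y² - 4y) = 971
15(x - 1)² -29(y - 2)² = 971 + 15 - 116 = 870
Divide through by 870 to get (x - 1)²/58 - (y - 2)²/30 = 1.
Hyperbola, center (1, 2), transverse axis horizontal; a² = 58, b² = 30.
c² = a² + b² = 88, so c = 2√22.
e = c/a = 2√22/√58 = 2√319/29.

e = 2√319/29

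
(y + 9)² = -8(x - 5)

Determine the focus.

(3, -9)

Vertex (5, -9); 4p = -8 so p = -2. Opens left.
Focus is p units from the vertex along the axis: (h + p, k).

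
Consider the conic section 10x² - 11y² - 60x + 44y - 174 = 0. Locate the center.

Rearranging, 10(x² - 6x) -11(y² - 4y) = 174.
Completing the square gives 10(x - 3)² -11(y - 2)² = 174 + 90 - 44 = 220.
Divide through by 220 to get (x - 3)²/22 - (y - 2)²/20 = 1.
Hyperbola with center (3, 2).

(3, 2)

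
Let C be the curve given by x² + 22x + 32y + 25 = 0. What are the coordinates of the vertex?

(-11, 3)

Only x is squared. Complete the square in x: (x + 11)² = -32(y - 3).
Vertex (-11, 3); 4p = -32 so p = -8. Opens down.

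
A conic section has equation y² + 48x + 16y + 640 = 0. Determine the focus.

Only y is squared. Complete the square in y: (y + 8)² = -48(x + 12).
Vertex (-12, -8); 4p = -48 so p = -12. Opens left.
Focus is p units from the vertex along the axis: (h + p, k).

(-24, -8)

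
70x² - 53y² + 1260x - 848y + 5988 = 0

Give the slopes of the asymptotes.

√3710/53 and -√3710/53

Group: 70(x² + 18x) -53(y² + 16y) = -5988
Complete the square in x and y: 70(x + 9)² -53(y + 8)² = -5988 + 5670 - 3392 = -3710
Divide through by -3710 to get (y + 8)²/70 - (x + 9)²/53 = 1.
Hyperbola, center (-9, -8), transverse axis vertical; a² = 70, b² = 53.
For a vertical hyperbola the asymptotes have slope ±a/b.
Here that is ±√70/√53 = ±√3710/53.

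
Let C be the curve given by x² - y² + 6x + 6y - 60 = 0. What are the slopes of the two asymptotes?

1 and -1

Collect terms: (x² + 6x) -(y² - 6y) = 60
(x + 3)² -(y - 3)² = 60 + 9 - 9 = 60
Divide through by 60 to get (x + 3)²/60 - (y - 3)²/60 = 1.
Hyperbola, center (-3, 3), transverse axis horizontal; a² = 60, b² = 60.
For a horizontal hyperbola the asymptotes have slope ±b/a.
Here that is ±2√15/2√15 = ±1.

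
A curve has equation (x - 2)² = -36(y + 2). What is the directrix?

Vertex (2, -2); 4p = -36 so p = -9. Opens down.
Directrix is the horizontal line y = k − p = -2 − (-9) = 7.

y = 7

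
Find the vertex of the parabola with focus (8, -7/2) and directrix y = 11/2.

(8, 1)

The vertex is the midpoint between the focus and the directrix along the axis of symmetry.
Axis is vertical (directrix is horizontal). Vertex y-coordinate = (-7/2 + 11/2)/2 = 1; x-coordinate = 8.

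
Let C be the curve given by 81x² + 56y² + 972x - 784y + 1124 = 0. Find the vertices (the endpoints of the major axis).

Collect terms: 81(x² + 12x) + 56(y² - 14y) = -1124
Completing the square gives 81(x + 6)² + 56(y - 7)² = -1124 + 2916 + 2744 = 4536.
Divide by 4536: (x + 6)²/56 + (y - 7)²/81 = 1
Ellipse, center (-6, 7), major axis vertical; a² = 81, b² = 56.
a = 9. Vertices at (h, k ± a).

(-6, -2) and (-6, 16)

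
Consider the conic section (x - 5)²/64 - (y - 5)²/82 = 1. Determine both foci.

Center (5, 5). The positive term is the x-term, so the transverse axis is horizontal; a² = 64, b² = 82.
c² = a² + b² = 64 + 82 = 146, so c = √146.
Foci lie on the horizontal axis through the center: (h ± c, k).

(5 - √146, 5) and (5 + √146, 5)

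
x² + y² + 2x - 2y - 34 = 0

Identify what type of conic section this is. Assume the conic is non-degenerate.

circle

No xy term. Coefficients of x² and y² are A = 1, C = 1.
A = C (same sign) ⇒ circle.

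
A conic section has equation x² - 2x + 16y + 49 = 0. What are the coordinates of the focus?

Only x is squared. Complete the square in x: (x - 1)² = -16(y + 3).
Vertex (1, -3); 4p = -16 so p = -4. Opens down.
Focus is p units from the vertex along the axis: (h, k + p).

(1, -7)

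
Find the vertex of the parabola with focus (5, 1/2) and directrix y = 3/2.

(5, 1)

The vertex is the midpoint between the focus and the directrix along the axis of symmetry.
Axis is vertical (directrix is horizontal). Vertex y-coordinate = (1/2 + 3/2)/2 = 1; x-coordinate = 5.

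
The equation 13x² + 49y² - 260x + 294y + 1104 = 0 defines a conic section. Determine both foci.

(4, -3) and (16, -3)

Group: 13(x² - 20x) + 49(y² + 6y) = -1104
Complete the square: 13(x - 10)² + 49(y + 3)² = -1104 + 1300 + 441 = 637
Divide through by 637 to get (x - 10)²/49 + (y + 3)²/13 = 1.
Ellipse, center (10, -3), major axis horizontal; a² = 49, b² = 13.
c² = a² - b² = 49 - 13 = 36, so c = 6.
Foci lie on the horizontal axis through the center: (h ± c, k).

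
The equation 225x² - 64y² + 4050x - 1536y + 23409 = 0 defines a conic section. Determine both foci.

(-9, -29) and (-9, 5)

Rearranging, 225(x² + 18x) -64(y² + 24y) = -23409.
Complete the square: 225(x + 9)² -64(y + 12)² = -23409 + 18225 - 9216 = -14400
Divide through by -14400 to get (y + 12)²/225 - (x + 9)²/64 = 1.
Hyperbola, center (-9, -12), transverse axis vertical; a² = 225, b² = 64.
c² = a² + b² = 225 + 64 = 289, so c = 17.
Foci lie on the vertical axis through the center: (h, k ± c).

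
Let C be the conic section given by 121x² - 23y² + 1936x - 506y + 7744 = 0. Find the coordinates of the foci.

Collect terms: 121(x² + 16x) -23(y² + 22y) = -7744
Complete the square in x and y: 121(x + 8)² -23(y + 11)² = -7744 + 7744 - 2783 = -2783
Dividing both sides by -2783: (y + 11)²/121 - (x + 8)²/23 = 1
Hyperbola, center (-8, -11), transverse axis vertical; a² = 121, b² = 23.
c² = a² + b² = 121 + 23 = 144, so c = 12.
Foci lie on the vertical axis through the center: (h, k ± c).

(-8, -23) and (-8, 1)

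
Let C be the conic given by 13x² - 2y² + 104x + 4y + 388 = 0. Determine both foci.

(-4, 1 - √105) and (-4, 1 + √105)

13(x² + 8x) -2(y² - 2y) = -388
Complete the square: 13(x + 4)² -2(y - 1)² = -388 + 208 - 2 = -182
Divide through by -182 to get (y - 1)²/91 - (x + 4)²/14 = 1.
Hyperbola, center (-4, 1), transverse axis vertical; a² = 91, b² = 14.
c² = a² + b² = 91 + 14 = 105, so c = √105.
Foci lie on the vertical axis through the center: (h, k ± c).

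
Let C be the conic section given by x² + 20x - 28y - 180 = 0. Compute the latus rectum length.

Only x is squared. Complete the square in x: (x + 10)² = 28(y + 10).
Vertex (-10, -10); 4p = 28 so p = 7. Opens up.
Latus rectum length = |4p| = 28.

28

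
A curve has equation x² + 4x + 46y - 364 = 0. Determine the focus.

(-2, -7/2)

Only x is squared. Complete the square in x: (x + 2)² = -46(y - 8).
Vertex (-2, 8); 4p = -46 so p = -23/2. Opens down.
Focus is p units from the vertex along the axis: (h, k + p).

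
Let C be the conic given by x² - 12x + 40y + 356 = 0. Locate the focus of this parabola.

(6, -18)

Only x is squared. Complete the square in x: (x - 6)² = -40(y + 8).
Vertex (6, -8); 4p = -40 so p = -10. Opens down.
Focus is p units from the vertex along the axis: (h, k + p).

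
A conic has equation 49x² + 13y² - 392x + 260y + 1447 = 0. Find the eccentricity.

e = 6/7

Rearranging, 49(x² - 8x) + 13(y² + 20y) = -1447.
Complete the square: 49(x - 4)² + 13(y + 10)² = -1447 + 784 + 1300 = 637
Dividing both sides by 637: (x - 4)²/13 + (y + 10)²/49 = 1
Ellipse, center (4, -10), major axis vertical; a² = 49, b² = 13.
c² = a² - b² = 36, so c = 6.
e = c/a = 6/7.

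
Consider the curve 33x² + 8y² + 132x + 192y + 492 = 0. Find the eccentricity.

e = 5√33/33

Rearranging, 33(x² + 4x) + 8(y² + 24y) = -492.
33(x + 2)² + 8(y + 12)² = -492 + 132 + 1152 = 792
Divide through by 792 to get (x + 2)²/24 + (y + 12)²/99 = 1.
Ellipse, center (-2, -12), major axis vertical; a² = 99, b² = 24.
c² = a² - b² = 75, so c = 5√3.
e = c/a = 5√3/3√11 = 5√33/33.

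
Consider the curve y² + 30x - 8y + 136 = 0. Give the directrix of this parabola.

Only y is squared. Complete the square in y: (y - 4)² = -30(x + 4).
Vertex (-4, 4); 4p = -30 so p = -15/2. Opens left.
Directrix is the vertical line x = h − p = -4 − (-15/2) = 7/2.

x = 7/2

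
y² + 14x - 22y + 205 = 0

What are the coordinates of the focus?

Only y is squared. Complete the square in y: (y - 11)² = -14(x + 6).
Vertex (-6, 11); 4p = -14 so p = -7/2. Opens left.
Focus is p units from the vertex along the axis: (h + p, k).

(-19/2, 11)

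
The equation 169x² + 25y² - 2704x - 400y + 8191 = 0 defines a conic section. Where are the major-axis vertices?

(8, -5) and (8, 21)

Rearranging, 169(x² - 16x) + 25(y² - 16y) = -8191.
Complete the square: 169(x - 8)² + 25(y - 8)² = -8191 + 10816 + 1600 = 4225
Divide by 4225: (x - 8)²/25 + (y - 8)²/169 = 1
Ellipse, center (8, 8), major axis vertical; a² = 169, b² = 25.
a = 13. Vertices at (h, k ± a).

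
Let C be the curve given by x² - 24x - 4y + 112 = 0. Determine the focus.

(12, -7)

Only x is squared. Complete the square in x: (x - 12)² = 4(y + 8).
Vertex (12, -8); 4p = 4 so p = 1. Opens up.
Focus is p units from the vertex along the axis: (h, k + p).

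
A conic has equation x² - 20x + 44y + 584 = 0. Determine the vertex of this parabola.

(10, -11)

Only x is squared. Complete the square in x: (x - 10)² = -44(y + 11).
Vertex (10, -11); 4p = -44 so p = -11. Opens down.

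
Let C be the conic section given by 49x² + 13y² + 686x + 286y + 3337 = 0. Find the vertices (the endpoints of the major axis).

(-7, -18) and (-7, -4)

49(x² + 14x) + 13(y² + 22y) = -3337
49(x + 7)² + 13(y + 11)² = -3337 + 2401 + 1573 = 637
Divide through by 637 to get (x + 7)²/13 + (y + 11)²/49 = 1.
Ellipse, center (-7, -11), major axis vertical; a² = 49, b² = 13.
a = 7. Vertices at (h, k ± a).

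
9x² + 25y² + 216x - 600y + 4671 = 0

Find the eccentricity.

Group: 9(x² + 24x) + 25(y² - 24y) = -4671
Complete the square: 9(x + 12)² + 25(y - 12)² = -4671 + 1296 + 3600 = 225
Divide by 225: (x + 12)²/25 + (y - 12)²/9 = 1
Ellipse, center (-12, 12), major axis horizontal; a² = 25, b² = 9.
c² = a² - b² = 16, so c = 4.
e = c/a = 4/5.

e = 4/5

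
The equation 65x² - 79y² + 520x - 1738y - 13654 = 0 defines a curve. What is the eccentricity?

e = 12√79/79

65(x² + 8x) -79(y² + 22y) = 13654
Complete the square: 65(x + 4)² -79(y + 11)² = 13654 + 1040 - 9559 = 5135
Divide by 5135: (x + 4)²/79 - (y + 11)²/65 = 1
Hyperbola, center (-4, -11), transverse axis horizontal; a² = 79, b² = 65.
c² = a² + b² = 144, so c = 12.
e = c/a = 12/√79 = 12√79/79.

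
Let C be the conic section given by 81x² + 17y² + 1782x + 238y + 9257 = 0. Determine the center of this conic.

Rearranging, 81(x² + 22x) + 17(y² + 14y) = -9257.
Complete the square: 81(x + 11)² + 17(y + 7)² = -9257 + 9801 + 833 = 1377
Divide by 1377: (x + 11)²/17 + (y + 7)²/81 = 1
Ellipse with center (-11, -7).

(-11, -7)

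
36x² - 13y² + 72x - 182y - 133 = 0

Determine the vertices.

(-1, -13) and (-1, -1)

Group the x- and y-terms: 36(x² + 2x) -13(y² + 14y) = 133
Complete the square in x and y: 36(x + 1)² -13(y + 7)² = 133 + 36 - 637 = -468
Dividing both sides by -468: (y + 7)²/36 - (x + 1)²/13 = 1
Hyperbola, center (-1, -7), transverse axis vertical; a² = 36, b² = 13.
a = 6. Vertices at (h, k ± a).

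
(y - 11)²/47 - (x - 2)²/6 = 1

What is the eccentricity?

Center (2, 11). The positive term is the y-term, so the transverse axis is vertical; a² = 47, b² = 6.
c² = a² + b² = 53, so c = √53.
e = c/a = √53/√47 = √2491/47.

e = √2491/47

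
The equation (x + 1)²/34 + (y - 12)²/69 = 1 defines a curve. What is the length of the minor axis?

2√34

Center (-1, 12). The larger denominator 69 sits under the y-term, so the major axis is vertical; a² = 69, b² = 34.
b² = 34 so b = √34; the minor axis has length 2b = 2√34.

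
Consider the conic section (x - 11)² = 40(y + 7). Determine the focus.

(11, 3)

Vertex (11, -7); 4p = 40 so p = 10. Opens up.
Focus is p units from the vertex along the axis: (h, k + p).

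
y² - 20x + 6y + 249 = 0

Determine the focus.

(17, -3)

Only y is squared. Complete the square in y: (y + 3)² = 20(x - 12).
Vertex (12, -3); 4p = 20 so p = 5. Opens right.
Focus is p units from the vertex along the axis: (h + p, k).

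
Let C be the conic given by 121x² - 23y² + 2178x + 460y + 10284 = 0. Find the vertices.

Collect terms: 121(x² + 18x) -23(y² - 20y) = -10284
Complete the square: 121(x + 9)² -23(y - 10)² = -10284 + 9801 - 2300 = -2783
Divide through by -2783 to get (y - 10)²/121 - (x + 9)²/23 = 1.
Hyperbola, center (-9, 10), transverse axis vertical; a² = 121, b² = 23.
a = 11. Vertices at (h, k ± a).

(-9, -1) and (-9, 21)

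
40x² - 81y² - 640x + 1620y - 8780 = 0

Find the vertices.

(-1, 10) and (17, 10)

Group: 40(x² - 16x) -81(y² - 20y) = 8780
Complete the square: 40(x - 8)² -81(y - 10)² = 8780 + 2560 - 8100 = 3240
Dividing both sides by 3240: (x - 8)²/81 - (y - 10)²/40 = 1
Hyperbola, center (8, 10), transverse axis horizontal; a² = 81, b² = 40.
a = 9. Vertices at (h ± a, k).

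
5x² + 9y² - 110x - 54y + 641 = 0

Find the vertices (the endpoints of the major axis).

5(x² - 22x) + 9(y² - 6y) = -641
Completing the square gives 5(x - 11)² + 9(y - 3)² = -641 + 605 + 81 = 45.
Dividing both sides by 45: (x - 11)²/9 + (y - 3)²/5 = 1
Ellipse, center (11, 3), major axis horizontal; a² = 9, b² = 5.
a = 3. Vertices at (h ± a, k).

(8, 3) and (14, 3)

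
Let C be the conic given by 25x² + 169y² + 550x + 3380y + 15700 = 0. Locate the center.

25(x² + 22x) + 169(y² + 20y) = -15700
Complete the square: 25(x + 11)² + 169(y + 10)² = -15700 + 3025 + 16900 = 4225
Dividing both sides by 4225: (x + 11)²/169 + (y + 10)²/25 = 1
Ellipse with center (-11, -10).

(-11, -10)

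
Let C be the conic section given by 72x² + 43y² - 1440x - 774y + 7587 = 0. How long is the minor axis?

72(x² - 20x) + 43(y² - 18y) = -7587
Completing the square gives 72(x - 10)² + 43(y - 9)² = -7587 + 7200 + 3483 = 3096.
Divide through by 3096 to get (x - 10)²/43 + (y - 9)²/72 = 1.
Ellipse, center (10, 9), major axis vertical; a² = 72, b² = 43.
b² = 43 so b = √43; the minor axis has length 2b = 2√43.

2√43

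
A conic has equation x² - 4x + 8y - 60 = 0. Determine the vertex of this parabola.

Only x is squared. Complete the square in x: (x - 2)² = -8(y - 8).
Vertex (2, 8); 4p = -8 so p = -2. Opens down.

(2, 8)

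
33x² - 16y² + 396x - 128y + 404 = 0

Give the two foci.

(-13, -4) and (1, -4)

Group the x- and y-terms: 33(x² + 12x) -16(y² + 8y) = -404
Completing the square gives 33(x + 6)² -16(y + 4)² = -404 + 1188 - 256 = 528.
Dividing both sides by 528: (x + 6)²/16 - (y + 4)²/33 = 1
Hyperbola, center (-6, -4), transverse axis horizontal; a² = 16, b² = 33.
c² = a² + b² = 16 + 33 = 49, so c = 7.
Foci lie on the horizontal axis through the center: (h ± c, k).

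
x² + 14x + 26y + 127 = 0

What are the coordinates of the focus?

(-7, -19/2)

Only x is squared. Complete the square in x: (x + 7)² = -26(y + 3).
Vertex (-7, -3); 4p = -26 so p = -13/2. Opens down.
Focus is p units from the vertex along the axis: (h, k + p).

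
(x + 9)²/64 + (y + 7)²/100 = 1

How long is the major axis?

Center (-9, -7). The larger denominator 100 sits under the y-term, so the major axis is vertical; a² = 100, b² = 64.
a² = 100 so a = 10; the major axis has length 2a = 20.

20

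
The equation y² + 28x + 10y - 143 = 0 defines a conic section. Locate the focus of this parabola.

(-1, -5)

Only y is squared. Complete the square in y: (y + 5)² = -28(x - 6).
Vertex (6, -5); 4p = -28 so p = -7. Opens left.
Focus is p units from the vertex along the axis: (h + p, k).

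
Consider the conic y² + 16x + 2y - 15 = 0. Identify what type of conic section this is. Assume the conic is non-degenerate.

parabola

No xy term. Coefficients of x² and y² are A = 0, C = 1.
Exactly one squared variable ⇒ parabola.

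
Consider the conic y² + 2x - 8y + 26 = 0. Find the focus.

Only y is squared. Complete the square in y: (y - 4)² = -2(x + 5).
Vertex (-5, 4); 4p = -2 so p = -1/2. Opens left.
Focus is p units from the vertex along the axis: (h + p, k).

(-11/2, 4)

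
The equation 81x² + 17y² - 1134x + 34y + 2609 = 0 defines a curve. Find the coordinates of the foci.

(7, -9) and (7, 7)

Rearranging, 81(x² - 14x) + 17(y² + 2y) = -2609.
Complete the square in x and y: 81(x - 7)² + 17(y + 1)² = -2609 + 3969 + 17 = 1377
Dividing both sides by 1377: (x - 7)²/17 + (y + 1)²/81 = 1
Ellipse, center (7, -1), major axis vertical; a² = 81, b² = 17.
c² = a² - b² = 81 - 17 = 64, so c = 8.
Foci lie on the vertical axis through the center: (h, k ± c).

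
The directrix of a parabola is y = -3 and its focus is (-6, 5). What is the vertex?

(-6, 1)

The vertex is the midpoint between the focus and the directrix along the axis of symmetry.
Axis is vertical (directrix is horizontal). Vertex y-coordinate = (5 + (-3))/2 = 1; x-coordinate = -6.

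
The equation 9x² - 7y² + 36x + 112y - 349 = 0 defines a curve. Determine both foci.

(-2, 4) and (-2, 12)

Rearranging, 9(x² + 4x) -7(y² - 16y) = 349.
9(x + 2)² -7(y - 8)² = 349 + 36 - 448 = -63
Dividing both sides by -63: (y - 8)²/9 - (x + 2)²/7 = 1
Hyperbola, center (-2, 8), transverse axis vertical; a² = 9, b² = 7.
c² = a² + b² = 9 + 7 = 16, so c = 4.
Foci lie on the vertical axis through the center: (h, k ± c).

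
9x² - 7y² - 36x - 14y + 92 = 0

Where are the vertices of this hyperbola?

(2, -4) and (2, 2)

Collect terms: 9(x² - 4x) -7(y² + 2y) = -92
9(x - 2)² -7(y + 1)² = -92 + 36 - 7 = -63
Dividing both sides by -63: (y + 1)²/9 - (x - 2)²/7 = 1
Hyperbola, center (2, -1), transverse axis vertical; a² = 9, b² = 7.
a = 3. Vertices at (h, k ± a).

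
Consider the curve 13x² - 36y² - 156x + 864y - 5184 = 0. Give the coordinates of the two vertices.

(0, 12) and (12, 12)

Collect terms: 13(x² - 12x) -36(y² - 24y) = 5184
Complete the square in x and y: 13(x - 6)² -36(y - 12)² = 5184 + 468 - 5184 = 468
Divide by 468: (x - 6)²/36 - (y - 12)²/13 = 1
Hyperbola, center (6, 12), transverse axis horizontal; a² = 36, b² = 13.
a = 6. Vertices at (h ± a, k).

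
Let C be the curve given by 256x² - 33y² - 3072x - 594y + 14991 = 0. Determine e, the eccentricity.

256(x² - 12x) -33(y² + 18y) = -14991
Completing the square gives 256(x - 6)² -33(y + 9)² = -14991 + 9216 - 2673 = -8448.
Divide by -8448: (y + 9)²/256 - (x - 6)²/33 = 1
Hyperbola, center (6, -9), transverse axis vertical; a² = 256, b² = 33.
c² = a² + b² = 289, so c = 17.
e = c/a = 17/16.

e = 17/16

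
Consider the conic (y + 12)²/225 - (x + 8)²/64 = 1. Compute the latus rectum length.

128/15

Center (-8, -12). The positive term is the y-term, so the transverse axis is vertical; a² = 225, b² = 64.
Latus rectum length = 2b²/a = 2·64/15 = 128/15.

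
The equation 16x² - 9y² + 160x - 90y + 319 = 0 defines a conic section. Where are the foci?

(-5, -10) and (-5, 0)

16(x² + 10x) -9(y² + 10y) = -319
Completing the square gives 16(x + 5)² -9(y + 5)² = -319 + 400 - 225 = -144.
Divide by -144: (y + 5)²/16 - (x + 5)²/9 = 1
Hyperbola, center (-5, -5), transverse axis vertical; a² = 16, b² = 9.
c² = a² + b² = 16 + 9 = 25, so c = 5.
Foci lie on the vertical axis through the center: (h, k ± c).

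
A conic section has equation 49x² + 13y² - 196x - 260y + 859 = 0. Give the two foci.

(2, 4) and (2, 16)

Rearranging, 49(x² - 4x) + 13(y² - 20y) = -859.
Complete the square in x and y: 49(x - 2)² + 13(y - 10)² = -859 + 196 + 1300 = 637
Divide through by 637 to get (x - 2)²/13 + (y - 10)²/49 = 1.
Ellipse, center (2, 10), major axis vertical; a² = 49, b² = 13.
c² = a² - b² = 49 - 13 = 36, so c = 6.
Foci lie on the vertical axis through the center: (h, k ± c).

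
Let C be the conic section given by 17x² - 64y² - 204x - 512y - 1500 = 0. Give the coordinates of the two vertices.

(-2, -4) and (14, -4)

Rearranging, 17(x² - 12x) -64(y² + 8y) = 1500.
Complete the square in x and y: 17(x - 6)² -64(y + 4)² = 1500 + 612 - 1024 = 1088
Divide by 1088: (x - 6)²/64 - (y + 4)²/17 = 1
Hyperbola, center (6, -4), transverse axis horizontal; a² = 64, b² = 17.
a = 8. Vertices at (h ± a, k).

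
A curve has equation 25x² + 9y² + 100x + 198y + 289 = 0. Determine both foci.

Group the x- and y-terms: 25(x² + 4x) + 9(y² + 22y) = -289
25(x + 2)² + 9(y + 11)² = -289 + 100 + 1089 = 900
Divide by 900: (x + 2)²/36 + (y + 11)²/100 = 1
Ellipse, center (-2, -11), major axis vertical; a² = 100, b² = 36.
c² = a² - b² = 100 - 36 = 64, so c = 8.
Foci lie on the vertical axis through the center: (h, k ± c).

(-2, -19) and (-2, -3)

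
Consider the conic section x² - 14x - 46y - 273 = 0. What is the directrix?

Only x is squared. Complete the square in x: (x - 7)² = 46(y + 7).
Vertex (7, -7); 4p = 46 so p = 23/2. Opens up.
Directrix is the horizontal line y = k − p = -7 − (23/2) = -37/2.

y = -37/2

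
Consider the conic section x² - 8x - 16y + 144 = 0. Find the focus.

(4, 12)

Only x is squared. Complete the square in x: (x - 4)² = 16(y - 8).
Vertex (4, 8); 4p = 16 so p = 4. Opens up.
Focus is p units from the vertex along the axis: (h, k + p).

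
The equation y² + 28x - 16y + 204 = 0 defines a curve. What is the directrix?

Only y is squared. Complete the square in y: (y - 8)² = -28(x + 5).
Vertex (-5, 8); 4p = -28 so p = -7. Opens left.
Directrix is the vertical line x = h − p = -5 − (-7) = 2.

x = 2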